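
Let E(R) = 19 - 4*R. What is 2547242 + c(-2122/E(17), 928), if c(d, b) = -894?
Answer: 2546348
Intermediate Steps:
2547242 + c(-2122/E(17), 928) = 2547242 - 894 = 2546348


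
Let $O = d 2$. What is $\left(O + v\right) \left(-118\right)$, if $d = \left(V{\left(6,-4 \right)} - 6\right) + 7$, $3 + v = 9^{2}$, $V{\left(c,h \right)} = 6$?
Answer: $-10856$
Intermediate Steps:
$v = 78$ ($v = -3 + 9^{2} = -3 + 81 = 78$)
$d = 7$ ($d = \left(6 - 6\right) + 7 = 0 + 7 = 7$)
$O = 14$ ($O = 7 \cdot 2 = 14$)
$\left(O + v\right) \left(-118\right) = \left(14 + 78\right) \left(-118\right) = 92 \left(-118\right) = -10856$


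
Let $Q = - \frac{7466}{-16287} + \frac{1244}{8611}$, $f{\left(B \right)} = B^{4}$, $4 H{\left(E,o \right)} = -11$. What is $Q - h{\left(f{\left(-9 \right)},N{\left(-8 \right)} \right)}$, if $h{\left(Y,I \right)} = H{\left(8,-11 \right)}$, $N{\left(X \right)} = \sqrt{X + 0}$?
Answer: $\frac{1880923943}{560989428} \approx 3.3529$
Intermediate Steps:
$H{\left(E,o \right)} = - \frac{11}{4}$ ($H{\left(E,o \right)} = \frac{1}{4} \left(-11\right) = - \frac{11}{4}$)
$N{\left(X \right)} = \sqrt{X}$
$h{\left(Y,I \right)} = - \frac{11}{4}$
$Q = \frac{84550754}{140247357}$ ($Q = \left(-7466\right) \left(- \frac{1}{16287}\right) + 1244 \cdot \frac{1}{8611} = \frac{7466}{16287} + \frac{1244}{8611} = \frac{84550754}{140247357} \approx 0.60287$)
$Q - h{\left(f{\left(-9 \right)},N{\left(-8 \right)} \right)} = \frac{84550754}{140247357} - - \frac{11}{4} = \frac{84550754}{140247357} + \frac{11}{4} = \frac{1880923943}{560989428}$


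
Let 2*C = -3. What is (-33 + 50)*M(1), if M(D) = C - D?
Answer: -85/2 ≈ -42.500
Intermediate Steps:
C = -3/2 (C = (½)*(-3) = -3/2 ≈ -1.5000)
M(D) = -3/2 - D
(-33 + 50)*M(1) = (-33 + 50)*(-3/2 - 1*1) = 17*(-3/2 - 1) = 17*(-5/2) = -85/2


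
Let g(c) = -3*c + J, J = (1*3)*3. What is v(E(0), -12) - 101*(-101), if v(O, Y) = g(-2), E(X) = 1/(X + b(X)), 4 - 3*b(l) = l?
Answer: 10216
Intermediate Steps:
J = 9 (J = 3*3 = 9)
b(l) = 4/3 - l/3
g(c) = 9 - 3*c (g(c) = -3*c + 9 = 9 - 3*c)
E(X) = 1/(4/3 + 2*X/3) (E(X) = 1/(X + (4/3 - X/3)) = 1/(4/3 + 2*X/3))
v(O, Y) = 15 (v(O, Y) = 9 - 3*(-2) = 9 + 6 = 15)
v(E(0), -12) - 101*(-101) = 15 - 101*(-101) = 15 + 10201 = 10216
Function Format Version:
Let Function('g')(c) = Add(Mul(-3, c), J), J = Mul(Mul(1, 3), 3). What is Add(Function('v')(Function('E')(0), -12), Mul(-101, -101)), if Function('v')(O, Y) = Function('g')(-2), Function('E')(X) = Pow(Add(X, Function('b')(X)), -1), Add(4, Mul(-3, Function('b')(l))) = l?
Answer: 10216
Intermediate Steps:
J = 9 (J = Mul(3, 3) = 9)
Function('b')(l) = Add(Rational(4, 3), Mul(Rational(-1, 3), l))
Function('g')(c) = Add(9, Mul(-3, c)) (Function('g')(c) = Add(Mul(-3, c), 9) = Add(9, Mul(-3, c)))
Function('E')(X) = Pow(Add(Rational(4, 3), Mul(Rational(2, 3), X)), -1) (Function('E')(X) = Pow(Add(X, Add(Rational(4, 3), Mul(Rational(-1, 3), X))), -1) = Pow(Add(Rational(4, 3), Mul(Rational(2, 3), X)), -1))
Function('v')(O, Y) = 15 (Function('v')(O, Y) = Add(9, Mul(-3, -2)) = Add(9, 6) = 15)
Add(Function('v')(Function('E')(0), -12), Mul(-101, -101)) = Add(15, Mul(-101, -101)) = Add(15, 10201) = 10216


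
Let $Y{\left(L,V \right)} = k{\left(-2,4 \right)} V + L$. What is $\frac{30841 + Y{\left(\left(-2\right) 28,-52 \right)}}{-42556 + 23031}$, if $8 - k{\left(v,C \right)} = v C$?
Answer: $- \frac{2723}{1775} \approx -1.5341$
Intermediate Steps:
$k{\left(v,C \right)} = 8 - C v$ ($k{\left(v,C \right)} = 8 - v C = 8 - C v$)
$Y{\left(L,V \right)} = L + 16 V$ ($Y{\left(L,V \right)} = \left(8 - 4 \left(-2\right)\right) V + L = \left(8 + 8\right) V + L = 16 V + L = L + 16 V$)
$\frac{30841 + Y{\left(\left(-2\right) 28,-52 \right)}}{-42556 + 23031} = \frac{30841 + \left(\left(-2\right) 28 + 16 \left(-52\right)\right)}{-42556 + 23031} = \frac{30841 - 888}{-19525} = \left(30841 - 888\right) \left(- \frac{1}{19525}\right) = 29953 \left(- \frac{1}{19525}\right) = - \frac{2723}{1775}$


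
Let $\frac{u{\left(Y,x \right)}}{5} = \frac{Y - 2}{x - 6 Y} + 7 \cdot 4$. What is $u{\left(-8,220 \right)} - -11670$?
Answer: $\frac{1582515}{134} \approx 11810.0$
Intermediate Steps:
$u{\left(Y,x \right)} = 140 + \frac{5 \left(-2 + Y\right)}{x - 6 Y}$ ($u{\left(Y,x \right)} = 5 \left(\frac{Y - 2}{x - 6 Y} + 7 \cdot 4\right) = 5 \left(\frac{-2 + Y}{x - 6 Y} + 28\right) = 5 \left(28 + \frac{-2 + Y}{x - 6 Y}\right) = 140 + \frac{5 \left(-2 + Y\right)}{x - 6 Y}$)
$u{\left(-8,220 \right)} - -11670 = \frac{5 \left(2 - 6160 + 167 \left(-8\right)\right)}{\left(-1\right) 220 + 6 \left(-8\right)} - -11670 = \frac{5 \left(2 - 6160 - 1336\right)}{-220 - 48} + 11670 = 5 \frac{1}{-268} \left(-7494\right) + 11670 = 5 \left(- \frac{1}{268}\right) \left(-7494\right) + 11670 = \frac{18735}{134} + 11670 = \frac{1582515}{134}$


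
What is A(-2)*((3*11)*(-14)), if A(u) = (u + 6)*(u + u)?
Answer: 7392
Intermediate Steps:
A(u) = 2*u*(6 + u) (A(u) = (6 + u)*(2*u) = 2*u*(6 + u))
A(-2)*((3*11)*(-14)) = (2*(-2)*(6 - 2))*((3*11)*(-14)) = (2*(-2)*4)*(33*(-14)) = -16*(-462) = 7392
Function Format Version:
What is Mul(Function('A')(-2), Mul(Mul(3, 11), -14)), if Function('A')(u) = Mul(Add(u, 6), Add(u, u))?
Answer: 7392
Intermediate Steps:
Function('A')(u) = Mul(2, u, Add(6, u)) (Function('A')(u) = Mul(Add(6, u), Mul(2, u)) = Mul(2, u, Add(6, u)))
Mul(Function('A')(-2), Mul(Mul(3, 11), -14)) = Mul(Mul(2, -2, Add(6, -2)), Mul(Mul(3, 11), -14)) = Mul(Mul(2, -2, 4), Mul(33, -14)) = Mul(-16, -462) = 7392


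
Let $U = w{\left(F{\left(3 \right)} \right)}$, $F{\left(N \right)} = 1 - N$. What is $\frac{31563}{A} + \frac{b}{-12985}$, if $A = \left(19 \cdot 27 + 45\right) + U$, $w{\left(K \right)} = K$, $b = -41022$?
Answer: $\frac{8163279}{136220} \approx 59.927$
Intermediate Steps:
$U = -2$ ($U = 1 - 3 = -2$)
$A = 556$ ($A = \left(19 \cdot 27 + 45\right) - 2 = \left(513 + 45\right) - 2 = 558 - 2 = 556$)
$\frac{31563}{A} + \frac{b}{-12985} = \frac{31563}{556} - \frac{41022}{-12985} = 31563 \cdot \frac{1}{556} - - \frac{774}{245} = \frac{31563}{556} + \frac{774}{245} = \frac{8163279}{136220}$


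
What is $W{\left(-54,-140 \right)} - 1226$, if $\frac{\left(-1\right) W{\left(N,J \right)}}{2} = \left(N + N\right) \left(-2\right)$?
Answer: $-1658$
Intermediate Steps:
$W{\left(N,J \right)} = 8 N$ ($W{\left(N,J \right)} = - 2 \left(N + N\right) \left(-2\right) = - 2 \cdot 2 N \left(-2\right) = - 2 \left(- 4 N\right) = 8 N$)
$W{\left(-54,-140 \right)} - 1226 = 8 \left(-54\right) - 1226 = -432 - 1226 = -1658$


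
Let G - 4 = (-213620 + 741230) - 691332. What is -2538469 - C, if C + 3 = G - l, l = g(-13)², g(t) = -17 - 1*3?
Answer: -2374348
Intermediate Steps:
g(t) = -20 (g(t) = -17 - 3 = -20)
G = -163718 (G = 4 + ((-213620 + 741230) - 691332) = 4 + (527610 - 691332) = 4 - 163722 = -163718)
l = 400 (l = (-20)² = 400)
C = -164121 (C = -3 + (-163718 - 1*400) = -3 + (-163718 - 400) = -3 - 164118 = -164121)
-2538469 - C = -2538469 - 1*(-164121) = -2538469 + 164121 = -2374348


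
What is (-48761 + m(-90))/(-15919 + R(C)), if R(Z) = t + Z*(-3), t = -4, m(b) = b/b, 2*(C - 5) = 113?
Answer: 19504/6443 ≈ 3.0272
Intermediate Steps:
C = 123/2 (C = 5 + (½)*113 = 5 + 113/2 = 123/2 ≈ 61.500)
m(b) = 1
R(Z) = -4 - 3*Z (R(Z) = -4 + Z*(-3) = -4 - 3*Z)
(-48761 + m(-90))/(-15919 + R(C)) = (-48761 + 1)/(-15919 + (-4 - 3*123/2)) = -48760/(-15919 + (-4 - 369/2)) = -48760/(-15919 - 377/2) = -48760/(-32215/2) = -48760*(-2/32215) = 19504/6443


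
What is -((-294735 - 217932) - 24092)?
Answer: 536759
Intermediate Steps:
-((-294735 - 217932) - 24092) = -(-512667 - 24092) = -1*(-536759) = 536759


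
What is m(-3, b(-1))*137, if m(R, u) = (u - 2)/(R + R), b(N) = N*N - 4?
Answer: 685/6 ≈ 114.17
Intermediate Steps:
b(N) = -4 + N**2 (b(N) = N**2 - 4 = -4 + N**2)
m(R, u) = (-2 + u)/(2*R) (m(R, u) = (-2 + u)/((2*R)) = (-2 + u)*(1/(2*R)) = (-2 + u)/(2*R))
m(-3, b(-1))*137 = ((1/2)*(-2 + (-4 + (-1)**2))/(-3))*137 = ((1/2)*(-1/3)*(-2 + (-4 + 1)))*137 = ((1/2)*(-1/3)*(-2 - 3))*137 = ((1/2)*(-1/3)*(-5))*137 = (5/6)*137 = 685/6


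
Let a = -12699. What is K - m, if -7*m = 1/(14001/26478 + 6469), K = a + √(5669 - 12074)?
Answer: -5075795713647/399700427 + I*√6405 ≈ -12699.0 + 80.031*I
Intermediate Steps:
K = -12699 + I*√6405 (K = -12699 + √(5669 - 12074) = -12699 + √(-6405) = -12699 + I*√6405 ≈ -12699.0 + 80.031*I)
m = -8826/399700427 (m = -1/(7*(14001/26478 + 6469)) = -1/(7*(14001*(1/26478) + 6469)) = -1/(7*(4667/8826 + 6469)) = -1/(7*57100061/8826) = -⅐*8826/57100061 = -8826/399700427 ≈ -2.2082e-5)
K - m = (-12699 + I*√6405) - 1*(-8826/399700427) = (-12699 + I*√6405) + 8826/399700427 = -5075795713647/399700427 + I*√6405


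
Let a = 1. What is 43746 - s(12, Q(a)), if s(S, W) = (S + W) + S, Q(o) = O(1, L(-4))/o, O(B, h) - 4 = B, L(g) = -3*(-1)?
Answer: 43717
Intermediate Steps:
L(g) = 3
O(B, h) = 4 + B
Q(o) = 5/o (Q(o) = (4 + 1)/o = 5/o)
s(S, W) = W + 2*S
43746 - s(12, Q(a)) = 43746 - (5/1 + 2*12) = 43746 - (5*1 + 24) = 43746 - (5 + 24) = 43746 - 1*29 = 43746 - 29 = 43717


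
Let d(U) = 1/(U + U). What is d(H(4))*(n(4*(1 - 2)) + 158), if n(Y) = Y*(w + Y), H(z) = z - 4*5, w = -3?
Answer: -93/16 ≈ -5.8125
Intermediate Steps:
H(z) = -20 + z (H(z) = z - 20 = -20 + z)
d(U) = 1/(2*U)
n(Y) = Y*(-3 + Y)
d(H(4))*(n(4*(1 - 2)) + 158) = (1/(2*(-20 + 4)))*((4*(1 - 2))*(-3 + 4*(1 - 2)) + 158) = ((½)/(-16))*((4*(-1))*(-3 + 4*(-1)) + 158) = ((½)*(-1/16))*(-4*(-3 - 4) + 158) = -(-4*(-7) + 158)/32 = -(28 + 158)/32 = -1/32*186 = -93/16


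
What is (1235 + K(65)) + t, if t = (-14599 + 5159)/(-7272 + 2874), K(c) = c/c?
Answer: 2722684/2199 ≈ 1238.1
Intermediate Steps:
K(c) = 1
t = 4720/2199 (t = -9440/(-4398) = -9440*(-1/4398) = 4720/2199 ≈ 2.1464)
(1235 + K(65)) + t = (1235 + 1) + 4720/2199 = 1236 + 4720/2199 = 2722684/2199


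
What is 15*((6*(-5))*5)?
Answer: -2250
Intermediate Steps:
15*((6*(-5))*5) = 15*(-30*5) = 15*(-150) = -2250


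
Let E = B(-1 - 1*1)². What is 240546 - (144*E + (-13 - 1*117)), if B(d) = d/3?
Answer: 240612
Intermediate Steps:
B(d) = d/3 (B(d) = d*(⅓) = d/3)
E = 4/9 (E = ((-1 - 1*1)/3)² = ((-1 - 1)/3)² = ((⅓)*(-2))² = (-⅔)² = 4/9 ≈ 0.44444)
240546 - (144*E + (-13 - 1*117)) = 240546 - (144*(4/9) + (-13 - 1*117)) = 240546 - (64 + (-13 - 117)) = 240546 - (64 - 130) = 240546 - 1*(-66) = 240546 + 66 = 240612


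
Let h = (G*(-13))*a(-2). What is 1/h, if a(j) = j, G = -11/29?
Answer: -29/286 ≈ -0.10140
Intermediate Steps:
G = -11/29 (G = -11*1/29 = -11/29 ≈ -0.37931)
h = -286/29 (h = -11/29*(-13)*(-2) = (143/29)*(-2) = -286/29 ≈ -9.8621)
1/h = 1/(-286/29) = -29/286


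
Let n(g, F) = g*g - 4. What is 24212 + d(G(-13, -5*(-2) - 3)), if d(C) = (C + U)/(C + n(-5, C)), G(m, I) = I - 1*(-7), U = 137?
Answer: 847571/35 ≈ 24216.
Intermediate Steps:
n(g, F) = -4 + g**2 (n(g, F) = g**2 - 4 = -4 + g**2)
G(m, I) = 7 + I (G(m, I) = I + 7 = 7 + I)
d(C) = (137 + C)/(21 + C) (d(C) = (C + 137)/(C + (-4 + (-5)**2)) = (137 + C)/(C + (-4 + 25)) = (137 + C)/(C + 21) = (137 + C)/(21 + C))
24212 + d(G(-13, -5*(-2) - 3)) = 24212 + (137 + (7 + (-5*(-2) - 3)))/(21 + (7 + (-5*(-2) - 3))) = 24212 + (137 + (7 + (10 - 3)))/(21 + (7 + (10 - 3))) = 24212 + (137 + (7 + 7))/(21 + (7 + 7)) = 24212 + (137 + 14)/(21 + 14) = 24212 + 151/35 = 847571/35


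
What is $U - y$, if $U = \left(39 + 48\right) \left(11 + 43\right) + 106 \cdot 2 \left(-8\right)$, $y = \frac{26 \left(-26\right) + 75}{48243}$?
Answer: $\frac{144826087}{48243} \approx 3002.0$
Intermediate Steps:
$y = - \frac{601}{48243}$ ($y = \left(-676 + 75\right) \frac{1}{48243} = \left(-601\right) \frac{1}{48243} = - \frac{601}{48243} \approx -0.012458$)
$U = 3002$ ($U = 87 \cdot 54 + 106 \left(-16\right) = 4698 - 1696 = 3002$)
$U - y = 3002 - - \frac{601}{48243} = 3002 + \frac{601}{48243} = \frac{144826087}{48243}$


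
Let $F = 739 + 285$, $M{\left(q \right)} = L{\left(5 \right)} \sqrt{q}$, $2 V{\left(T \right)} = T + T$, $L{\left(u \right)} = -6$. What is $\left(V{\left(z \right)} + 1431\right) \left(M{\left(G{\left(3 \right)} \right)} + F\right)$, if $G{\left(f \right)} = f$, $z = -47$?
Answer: $1417216 - 8304 \sqrt{3} \approx 1.4028 \cdot 10^{6}$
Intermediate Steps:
$V{\left(T \right)} = T$ ($V{\left(T \right)} = \frac{T + T}{2} = \frac{2 T}{2} = T$)
$M{\left(q \right)} = - 6 \sqrt{q}$
$F = 1024$
$\left(V{\left(z \right)} + 1431\right) \left(M{\left(G{\left(3 \right)} \right)} + F\right) = \left(-47 + 1431\right) \left(- 6 \sqrt{3} + 1024\right) = 1384 \left(1024 - 6 \sqrt{3}\right) = 1417216 - 8304 \sqrt{3}$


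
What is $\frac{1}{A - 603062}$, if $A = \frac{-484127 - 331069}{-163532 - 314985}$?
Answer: $- \frac{478517}{288574603858} \approx -1.6582 \cdot 10^{-6}$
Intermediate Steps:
$A = \frac{815196}{478517}$ ($A = - \frac{815196}{-478517} = \left(-815196\right) \left(- \frac{1}{478517}\right) = \frac{815196}{478517} \approx 1.7036$)
$\frac{1}{A - 603062} = \frac{1}{\frac{815196}{478517} - 603062} = \frac{1}{- \frac{288574603858}{478517}} = - \frac{478517}{288574603858}$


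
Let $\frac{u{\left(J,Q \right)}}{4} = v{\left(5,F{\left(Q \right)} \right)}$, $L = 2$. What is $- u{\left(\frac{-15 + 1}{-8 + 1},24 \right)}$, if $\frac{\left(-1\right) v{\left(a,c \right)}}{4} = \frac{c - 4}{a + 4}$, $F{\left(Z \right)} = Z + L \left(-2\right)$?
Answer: $\frac{256}{9} \approx 28.444$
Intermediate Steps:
$F{\left(Z \right)} = -4 + Z$ ($F{\left(Z \right)} = Z + 2 \left(-2\right) = Z - 4 = -4 + Z$)
$v{\left(a,c \right)} = - \frac{4 \left(-4 + c\right)}{4 + a}$ ($v{\left(a,c \right)} = - 4 \frac{c - 4}{a + 4} = - 4 \frac{-4 + c}{4 + a} = - \frac{4 \left(-4 + c\right)}{4 + a}$)
$u{\left(J,Q \right)} = \frac{128}{9} - \frac{16 Q}{9}$ ($u{\left(J,Q \right)} = 4 \frac{4 \left(4 - \left(-4 + Q\right)\right)}{4 + 5} = 4 \frac{4 \left(4 - \left(-4 + Q\right)\right)}{9} = 4 \cdot 4 \cdot \frac{1}{9} \left(8 - Q\right) = 4 \left(\frac{32}{9} - \frac{4 Q}{9}\right) = \frac{128}{9} - \frac{16 Q}{9}$)
$- u{\left(\frac{-15 + 1}{-8 + 1},24 \right)} = - (\frac{128}{9} - \frac{128}{3}) = \left(-1\right) \left(- \frac{256}{9}\right) = \frac{256}{9}$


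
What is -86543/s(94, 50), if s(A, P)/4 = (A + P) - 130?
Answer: -86543/56 ≈ -1545.4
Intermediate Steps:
s(A, P) = -520 + 4*A + 4*P (s(A, P) = 4*((A + P) - 130) = 4*(-130 + A + P) = -520 + 4*A + 4*P)
-86543/s(94, 50) = -86543/(-520 + 4*94 + 4*50) = -86543/(-520 + 376 + 200) = -86543/56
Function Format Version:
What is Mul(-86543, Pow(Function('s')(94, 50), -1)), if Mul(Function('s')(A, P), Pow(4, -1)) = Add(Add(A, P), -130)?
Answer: Rational(-86543, 56) ≈ -1545.4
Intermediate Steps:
Function('s')(A, P) = Add(-520, Mul(4, A), Mul(4, P)) (Function('s')(A, P) = Mul(4, Add(Add(A, P), -130)) = Mul(4, Add(-130, A, P)) = Add(-520, Mul(4, A), Mul(4, P)))
Mul(-86543, Pow(Function('s')(94, 50), -1)) = Mul(-86543, Pow(Add(-520, Mul(4, 94), Mul(4, 50)), -1)) = Mul(-86543, Pow(Add(-520, 376, 200), -1)) = Mul(-86543, Pow(56, -1)) = Mul(-86543, Rational(1, 56)) = Rational(-86543, 56)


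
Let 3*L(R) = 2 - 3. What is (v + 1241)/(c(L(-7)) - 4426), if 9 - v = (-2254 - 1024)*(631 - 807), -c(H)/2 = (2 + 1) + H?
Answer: 863517/6647 ≈ 129.91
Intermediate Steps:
L(R) = -⅓ (L(R) = (2 - 3)/3 = (⅓)*(-1) = -⅓)
c(H) = -6 - 2*H (c(H) = -2*((2 + 1) + H) = -2*(3 + H) = -6 - 2*H)
v = -576919 (v = 9 - (-2254 - 1024)*(631 - 807) = 9 - (-3278)*(-176) = 9 - 1*576928 = 9 - 576928 = -576919)
(v + 1241)/(c(L(-7)) - 4426) = (-576919 + 1241)/((-6 - 2*(-⅓)) - 4426) = -575678/((-6 + ⅔) - 4426) = -575678/(-16/3 - 4426) = -575678/(-13294/3) = -575678*(-3/13294) = 863517/6647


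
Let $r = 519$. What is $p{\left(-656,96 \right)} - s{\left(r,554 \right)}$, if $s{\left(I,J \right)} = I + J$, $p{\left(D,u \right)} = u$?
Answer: $-977$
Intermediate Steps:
$p{\left(-656,96 \right)} - s{\left(r,554 \right)} = 96 - \left(519 + 554\right) = 96 - 1073 = -977$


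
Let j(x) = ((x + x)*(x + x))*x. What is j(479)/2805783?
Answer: 439608956/2805783 ≈ 156.68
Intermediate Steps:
j(x) = 4*x³ (j(x) = ((2*x)*(2*x))*x = (4*x²)*x = 4*x³)
j(479)/2805783 = (4*479³)/2805783 = (4*109902239)*(1/2805783) = 439608956*(1/2805783) = 439608956/2805783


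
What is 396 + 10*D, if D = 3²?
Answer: 486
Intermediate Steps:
D = 9
396 + 10*D = 396 + 10*9 = 396 + 90 = 486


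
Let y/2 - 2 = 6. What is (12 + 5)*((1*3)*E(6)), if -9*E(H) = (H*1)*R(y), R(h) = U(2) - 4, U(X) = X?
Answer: 68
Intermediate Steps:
y = 16 (y = 4 + 2*6 = 4 + 12 = 16)
R(h) = -2 (R(h) = 2 - 4 = -2)
E(H) = 2*H/9 (E(H) = -H*1*(-2)/9 = -H*(-2)/9 = -(-2)*H/9 = 2*H/9)
(12 + 5)*((1*3)*E(6)) = (12 + 5)*((1*3)*((2/9)*6)) = 17*(3*(4/3)) = 17*4 = 68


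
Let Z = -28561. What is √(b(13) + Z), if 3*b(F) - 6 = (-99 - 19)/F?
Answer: I*√43442841/39 ≈ 169.0*I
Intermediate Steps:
b(F) = 2 - 118/(3*F) (b(F) = 2 + ((-99 - 19)/F)/3 = 2 + (-118/F)/3 = 2 - 118/(3*F))
√(b(13) + Z) = √((2 - 118/3/13) - 28561) = √((2 - 118/3*1/13) - 28561) = √((2 - 118/39) - 28561) = √(-40/39 - 28561) = √(-1113919/39) = I*√43442841/39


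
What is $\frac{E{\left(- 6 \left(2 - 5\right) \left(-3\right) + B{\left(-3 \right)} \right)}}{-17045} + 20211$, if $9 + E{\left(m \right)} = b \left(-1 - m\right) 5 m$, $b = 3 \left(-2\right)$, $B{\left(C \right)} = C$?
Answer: $\frac{344400744}{17045} \approx 20205.0$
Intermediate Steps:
$b = -6$
$E{\left(m \right)} = -9 + m \left(30 + 30 m\right)$ ($E{\left(m \right)} = -9 + - 6 \left(-1 - m\right) 5 m = -9 + \left(6 + 6 m\right) 5 m = -9 + \left(30 + 30 m\right) m = -9 + m \left(30 + 30 m\right)$)
$\frac{E{\left(- 6 \left(2 - 5\right) \left(-3\right) + B{\left(-3 \right)} \right)}}{-17045} + 20211 = \frac{-9 + 30 \left(- 6 \left(2 - 5\right) \left(-3\right) - 3\right) + 30 \left(- 6 \left(2 - 5\right) \left(-3\right) - 3\right)^{2}}{-17045} + 20211 = \left(-9 + 30 \left(- 6 \left(\left(-3\right) \left(-3\right)\right) - 3\right) + 30 \left(- 6 \left(\left(-3\right) \left(-3\right)\right) - 3\right)^{2}\right) \left(- \frac{1}{17045}\right) + 20211 = \left(-9 + 30 \left(\left(-6\right) 9 - 3\right) + 30 \left(\left(-6\right) 9 - 3\right)^{2}\right) \left(- \frac{1}{17045}\right) + 20211 = \left(-9 + 30 \left(-54 - 3\right) + 30 \left(-54 - 3\right)^{2}\right) \left(- \frac{1}{17045}\right) + 20211 = \left(-9 + 30 \left(-57\right) + 30 \left(-57\right)^{2}\right) \left(- \frac{1}{17045}\right) + 20211 = \left(-9 - 1710 + 30 \cdot 3249\right) \left(- \frac{1}{17045}\right) + 20211 = \left(-9 - 1710 + 97470\right) \left(- \frac{1}{17045}\right) + 20211 = 95751 \left(- \frac{1}{17045}\right) + 20211 = - \frac{95751}{17045} + 20211 = \frac{344400744}{17045}$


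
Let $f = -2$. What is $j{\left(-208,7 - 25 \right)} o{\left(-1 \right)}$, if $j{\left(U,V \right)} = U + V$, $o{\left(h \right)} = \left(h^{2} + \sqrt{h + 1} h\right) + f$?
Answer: $226$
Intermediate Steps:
$o{\left(h \right)} = -2 + h^{2} + h \sqrt{1 + h}$ ($o{\left(h \right)} = \left(h^{2} + \sqrt{h + 1} h\right) - 2 = \left(h^{2} + \sqrt{1 + h} h\right) - 2 = \left(h^{2} + h \sqrt{1 + h}\right) - 2 = -2 + h^{2} + h \sqrt{1 + h}$)
$j{\left(-208,7 - 25 \right)} o{\left(-1 \right)} = \left(-208 + \left(7 - 25\right)\right) \left(-2 + \left(-1\right)^{2} - \sqrt{1 - 1}\right) = \left(-208 + \left(7 - 25\right)\right) \left(-2 + 1 - \sqrt{0}\right) = \left(-208 - 18\right) \left(-2 + 1 - 0\right) = - 226 \left(-2 + 1 + 0\right) = \left(-226\right) \left(-1\right) = 226$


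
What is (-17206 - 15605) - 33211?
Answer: -66022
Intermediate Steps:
(-17206 - 15605) - 33211 = -32811 - 33211 = -66022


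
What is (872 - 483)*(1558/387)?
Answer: 606062/387 ≈ 1566.1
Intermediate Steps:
(872 - 483)*(1558/387) = 389*(1558*(1/387)) = 389*(1558/387) = 606062/387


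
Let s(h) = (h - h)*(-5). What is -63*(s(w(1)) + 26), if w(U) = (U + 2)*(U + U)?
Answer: -1638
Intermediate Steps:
w(U) = 2*U*(2 + U) (w(U) = (2 + U)*(2*U) = 2*U*(2 + U))
s(h) = 0 (s(h) = 0*(-5) = 0)
-63*(s(w(1)) + 26) = -63*(0 + 26) = -63*26 = -1638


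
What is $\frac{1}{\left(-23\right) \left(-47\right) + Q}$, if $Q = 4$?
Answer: $\frac{1}{1085} \approx 0.00092166$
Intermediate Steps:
$\frac{1}{\left(-23\right) \left(-47\right) + Q} = \frac{1}{\left(-23\right) \left(-47\right) + 4} = \frac{1}{1081 + 4} = \frac{1}{1085}$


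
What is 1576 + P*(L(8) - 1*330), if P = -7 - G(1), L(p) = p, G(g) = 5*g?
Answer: 5440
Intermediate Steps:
P = -12 (P = -7 - 5 = -12)
1576 + P*(L(8) - 1*330) = 1576 - 12*(8 - 1*330) = 1576 - 12*(8 - 330) = 1576 - 12*(-322) = 1576 + 3864 = 5440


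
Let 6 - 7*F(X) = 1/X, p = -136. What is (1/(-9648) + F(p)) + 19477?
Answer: 22362762607/1148112 ≈ 19478.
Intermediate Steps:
F(X) = 6/7 - 1/(7*X)
(1/(-9648) + F(p)) + 19477 = (1/(-9648) + (1/7)*(-1 + 6*(-136))/(-136)) + 19477 = (-1/9648 + (1/7)*(-1/136)*(-1 - 816)) + 19477 = (-1/9648 + (1/7)*(-1/136)*(-817)) + 19477 = (-1/9648 + 817/952) + 19477 = 985183/1148112 + 19477 = 22362762607/1148112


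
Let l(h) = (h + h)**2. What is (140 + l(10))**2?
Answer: 291600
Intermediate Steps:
l(h) = 4*h**2 (l(h) = (2*h)**2 = 4*h**2)
(140 + l(10))**2 = (140 + 4*10**2)**2 = (140 + 4*100)**2 = (140 + 400)**2 = 540**2 = 291600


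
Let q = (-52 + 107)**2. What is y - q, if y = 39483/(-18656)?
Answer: -56473883/18656 ≈ -3027.1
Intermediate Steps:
q = 3025 (q = 55**2 = 3025)
y = -39483/18656 (y = 39483*(-1/18656) = -39483/18656 ≈ -2.1164)
y - q = -39483/18656 - 1*3025 = -39483/18656 - 3025 = -56473883/18656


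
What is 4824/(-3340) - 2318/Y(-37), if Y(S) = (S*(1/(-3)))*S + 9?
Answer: 34329/9185 ≈ 3.7375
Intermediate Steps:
Y(S) = 9 - S²/3 (Y(S) = (S*(1*(-⅓)))*S + 9 = (S*(-⅓))*S + 9 = (-S/3)*S + 9 = -S²/3 + 9 = 9 - S²/3)
4824/(-3340) - 2318/Y(-37) = 4824/(-3340) - 2318/(9 - ⅓*(-37)²) = 4824*(-1/3340) - 2318/(9 - ⅓*1369) = -1206/835 - 2318/(9 - 1369/3) = -1206/835 - 2318/(-1342/3) = -1206/835 - 2318*(-3/1342) = -1206/835 + 57/11 = 34329/9185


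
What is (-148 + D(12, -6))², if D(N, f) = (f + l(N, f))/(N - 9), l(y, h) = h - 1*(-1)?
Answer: 207025/9 ≈ 23003.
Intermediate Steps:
l(y, h) = 1 + h (l(y, h) = h + 1 = 1 + h)
D(N, f) = (1 + 2*f)/(-9 + N) (D(N, f) = (f + (1 + f))/(N - 9) = (1 + 2*f)/(-9 + N))
(-148 + D(12, -6))² = (-148 + (1 + 2*(-6))/(-9 + 12))² = (-148 + (1 - 12)/3)² = (-148 + (⅓)*(-11))² = (-148 - 11/3)² = (-455/3)² = 207025/9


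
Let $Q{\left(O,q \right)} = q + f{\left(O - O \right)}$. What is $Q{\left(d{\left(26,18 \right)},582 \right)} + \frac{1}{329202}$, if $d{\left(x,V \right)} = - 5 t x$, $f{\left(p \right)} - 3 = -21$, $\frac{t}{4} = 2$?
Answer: $\frac{185669929}{329202} \approx 564.0$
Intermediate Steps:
$t = 8$ ($t = 4 \cdot 2 = 8$)
$f{\left(p \right)} = -18$ ($f{\left(p \right)} = 3 - 21 = -18$)
$d{\left(x,V \right)} = - 40 x$ ($d{\left(x,V \right)} = \left(-5\right) 8 x = - 40 x$)
$Q{\left(O,q \right)} = -18 + q$ ($Q{\left(O,q \right)} = q - 18 = -18 + q$)
$Q{\left(d{\left(26,18 \right)},582 \right)} + \frac{1}{329202} = \left(-18 + 582\right) + \frac{1}{329202} = 564 + \frac{1}{329202} = \frac{185669929}{329202}$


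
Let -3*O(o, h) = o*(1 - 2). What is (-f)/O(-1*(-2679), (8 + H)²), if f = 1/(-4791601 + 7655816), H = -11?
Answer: -1/2557743995 ≈ -3.9097e-10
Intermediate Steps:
O(o, h) = o/3 (O(o, h) = -o*(1 - 2)/3 = -o*(-1)/3 = -(-1)*o/3 = o/3)
f = 1/2864215 ≈ 3.4914e-7
(-f)/O(-1*(-2679), (8 + H)²) = (-1*1/2864215)/(((-1*(-2679))/3)) = -1/(2864215*((⅓)*2679)) = -1/2864215/893 = -1/2864215*1/893 = -1/2557743995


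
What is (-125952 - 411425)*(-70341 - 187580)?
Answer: 138600813217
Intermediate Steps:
(-125952 - 411425)*(-70341 - 187580) = -537377*(-257921) = 138600813217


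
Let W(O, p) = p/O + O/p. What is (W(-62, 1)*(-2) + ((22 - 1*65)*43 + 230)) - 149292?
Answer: -4674396/31 ≈ -1.5079e+5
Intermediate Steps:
W(O, p) = O/p + p/O
(W(-62, 1)*(-2) + ((22 - 1*65)*43 + 230)) - 149292 = ((-62/1 + 1/(-62))*(-2) + ((22 - 1*65)*43 + 230)) - 149292 = ((-62*1 + 1*(-1/62))*(-2) + ((22 - 65)*43 + 230)) - 149292 = ((-62 - 1/62)*(-2) + (-43*43 + 230)) - 149292 = (-3845/62*(-2) + (-1849 + 230)) - 149292 = (3845/31 - 1619) - 149292 = -46344/31 - 149292 = -4674396/31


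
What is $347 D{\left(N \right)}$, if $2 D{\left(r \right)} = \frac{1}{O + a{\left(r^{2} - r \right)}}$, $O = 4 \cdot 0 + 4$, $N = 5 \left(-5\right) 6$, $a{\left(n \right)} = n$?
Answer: $\frac{347}{45308} \approx 0.0076587$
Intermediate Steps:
$N = -150$ ($N = \left(-25\right) 6 = -150$)
$O = 4$ ($O = 0 + 4 = 4$)
$D{\left(r \right)} = \frac{1}{2 \left(4 + r^{2} - r\right)}$ ($D{\left(r \right)} = \frac{1}{2 \left(4 + \left(r^{2} - r\right)\right)} = \frac{1}{2 \left(4 + r^{2} - r\right)}$)
$347 D{\left(N \right)} = 347 \frac{1}{2 \left(4 - 150 \left(-1 - 150\right)\right)} = 347 \frac{1}{2 \left(4 - -22650\right)} = 347 \frac{1}{2 \left(4 + 22650\right)} = 347 \frac{1}{2 \cdot 22654} = 347 \cdot \frac{1}{2} \cdot \frac{1}{22654} = 347 \cdot \frac{1}{45308} = \frac{347}{45308}$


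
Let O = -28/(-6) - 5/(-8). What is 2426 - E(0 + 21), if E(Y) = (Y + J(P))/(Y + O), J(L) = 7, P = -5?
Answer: 1530134/631 ≈ 2424.9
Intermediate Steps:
O = 127/24 (O = -28*(-⅙) - 5*(-⅛) = 14/3 + 5/8 = 127/24 ≈ 5.2917)
E(Y) = (7 + Y)/(127/24 + Y) (E(Y) = (Y + 7)/(Y + 127/24) = (7 + Y)/(127/24 + Y))
2426 - E(0 + 21) = 2426 - 24*(7 + (0 + 21))/(127 + 24*(0 + 21)) = 2426 - 24*(7 + 21)/(127 + 24*21) = 2426 - 24*28/(127 + 504) = 2426 - 24*28/631 = 2426 - 1*672/631 = 2426 - 672/631 = 1530134/631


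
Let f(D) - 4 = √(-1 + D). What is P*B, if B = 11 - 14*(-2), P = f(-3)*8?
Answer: 1248 + 624*I ≈ 1248.0 + 624.0*I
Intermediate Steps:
f(D) = 4 + √(-1 + D)
P = 32 + 16*I (P = (4 + √(-1 - 3))*8 = (4 + √(-4))*8 = (4 + 2*I)*8 = 32 + 16*I ≈ 32.0 + 16.0*I)
B = 39 (B = 11 + 28 = 39)
P*B = (32 + 16*I)*39 = 1248 + 624*I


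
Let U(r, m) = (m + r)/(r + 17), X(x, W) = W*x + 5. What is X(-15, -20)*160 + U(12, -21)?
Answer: 1415191/29 ≈ 48800.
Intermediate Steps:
X(x, W) = 5 + W*x
U(r, m) = (m + r)/(17 + r)
X(-15, -20)*160 + U(12, -21) = (5 - 20*(-15))*160 + (-21 + 12)/(17 + 12) = (5 + 300)*160 - 9/29 = 305*160 + (1/29)*(-9) = 48800 - 9/29 = 1415191/29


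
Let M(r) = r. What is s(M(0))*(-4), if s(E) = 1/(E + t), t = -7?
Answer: 4/7 ≈ 0.57143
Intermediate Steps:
s(E) = 1/(-7 + E) (s(E) = 1/(E - 7) = 1/(-7 + E))
s(M(0))*(-4) = -4/(-7 + 0) = -4/(-7) = -⅐*(-4) = 4/7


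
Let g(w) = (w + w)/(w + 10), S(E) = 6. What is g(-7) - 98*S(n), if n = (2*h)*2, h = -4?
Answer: -1778/3 ≈ -592.67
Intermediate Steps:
n = -16 (n = (2*(-4))*2 = -8*2 = -16)
g(w) = 2*w/(10 + w) (g(w) = (2*w)/(10 + w) = 2*w/(10 + w))
g(-7) - 98*S(n) = 2*(-7)/(10 - 7) - 98*6 = 2*(-7)/3 - 588 = 2*(-7)*(⅓) - 588 = -14/3 - 588 = -1778/3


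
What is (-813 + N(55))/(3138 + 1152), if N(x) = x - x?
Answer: -271/1430 ≈ -0.18951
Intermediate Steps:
N(x) = 0
(-813 + N(55))/(3138 + 1152) = (-813 + 0)/(3138 + 1152) = -813/4290 = -813*1/4290 = -271/1430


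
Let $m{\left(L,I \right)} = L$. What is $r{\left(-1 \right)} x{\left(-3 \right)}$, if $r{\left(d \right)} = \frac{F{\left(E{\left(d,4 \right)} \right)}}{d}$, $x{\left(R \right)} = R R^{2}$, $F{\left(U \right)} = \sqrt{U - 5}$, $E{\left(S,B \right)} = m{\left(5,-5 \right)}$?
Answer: $0$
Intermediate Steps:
$E{\left(S,B \right)} = 5$
$F{\left(U \right)} = \sqrt{-5 + U}$
$x{\left(R \right)} = R^{3}$
$r{\left(d \right)} = 0$ ($r{\left(d \right)} = \frac{\sqrt{-5 + 5}}{d} = \frac{\sqrt{0}}{d} = \frac{0}{d} = 0$)
$r{\left(-1 \right)} x{\left(-3 \right)} = 0 \left(-3\right)^{3} = 0 \left(-27\right) = 0$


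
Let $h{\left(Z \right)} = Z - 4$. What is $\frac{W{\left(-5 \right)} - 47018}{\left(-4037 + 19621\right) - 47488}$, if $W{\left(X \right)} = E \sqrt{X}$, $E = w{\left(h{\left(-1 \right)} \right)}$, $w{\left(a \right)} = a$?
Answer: $\frac{23509}{15952} + \frac{5 i \sqrt{5}}{31904} \approx 1.4737 + 0.00035044 i$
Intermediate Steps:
$h{\left(Z \right)} = -4 + Z$
$E = -5$ ($E = -4 - 1 = -5$)
$W{\left(X \right)} = - 5 \sqrt{X}$
$\frac{W{\left(-5 \right)} - 47018}{\left(-4037 + 19621\right) - 47488} = \frac{- 5 \sqrt{-5} - 47018}{\left(-4037 + 19621\right) - 47488} = \frac{- 5 i \sqrt{5} - 47018}{15584 - 47488} = \frac{- 5 i \sqrt{5} - 47018}{-31904} = \left(-47018 - 5 i \sqrt{5}\right) \left(- \frac{1}{31904}\right) = \frac{23509}{15952} + \frac{5 i \sqrt{5}}{31904}$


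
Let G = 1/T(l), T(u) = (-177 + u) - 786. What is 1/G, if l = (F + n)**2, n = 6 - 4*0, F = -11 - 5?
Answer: -863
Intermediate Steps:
F = -16
n = 6 (n = 6 + 0 = 6)
l = 100 (l = (-16 + 6)**2 = (-10)**2 = 100)
T(u) = -963 + u
G = -1/863 (G = 1/(-963 + 100) = 1/(-863) = -1/863 ≈ -0.0011587)
1/G = 1/(-1/863) = -863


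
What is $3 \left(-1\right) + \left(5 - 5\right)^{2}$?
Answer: $-3$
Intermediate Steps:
$3 \left(-1\right) + \left(5 - 5\right)^{2} = -3 + 0^{2} = -3 + 0 = -3$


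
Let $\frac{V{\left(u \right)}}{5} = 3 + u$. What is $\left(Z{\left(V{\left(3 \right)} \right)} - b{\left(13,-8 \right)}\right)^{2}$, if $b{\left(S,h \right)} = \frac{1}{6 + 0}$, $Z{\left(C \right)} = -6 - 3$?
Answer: $\frac{3025}{36} \approx 84.028$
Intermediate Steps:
$V{\left(u \right)} = 15 + 5 u$ ($V{\left(u \right)} = 5 \left(3 + u\right) = 15 + 5 u$)
$Z{\left(C \right)} = -9$
$b{\left(S,h \right)} = \frac{1}{6}$
$\left(Z{\left(V{\left(3 \right)} \right)} - b{\left(13,-8 \right)}\right)^{2} = \left(-9 - \frac{1}{6}\right)^{2} = \left(- \frac{55}{6}\right)^{2} = \frac{3025}{36}$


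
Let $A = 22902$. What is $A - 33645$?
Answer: $-10743$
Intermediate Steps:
$A - 33645 = 22902 - 33645 = -10743$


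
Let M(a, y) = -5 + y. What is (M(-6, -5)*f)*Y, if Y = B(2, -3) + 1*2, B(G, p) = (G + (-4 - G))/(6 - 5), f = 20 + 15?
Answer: 700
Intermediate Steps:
f = 35
B(G, p) = -4 (B(G, p) = -4/1 = -4*1 = -4)
Y = -2 (Y = -4 + 1*2 = -4 + 2 = -2)
(M(-6, -5)*f)*Y = ((-5 - 5)*35)*(-2) = -10*35*(-2) = -350*(-2) = 700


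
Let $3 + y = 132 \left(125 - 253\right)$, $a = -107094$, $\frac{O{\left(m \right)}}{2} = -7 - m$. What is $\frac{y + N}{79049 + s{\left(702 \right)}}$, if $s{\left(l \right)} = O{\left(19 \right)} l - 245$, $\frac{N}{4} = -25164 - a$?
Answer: $\frac{103607}{14100} \approx 7.348$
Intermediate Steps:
$O{\left(m \right)} = -14 - 2 m$ ($O{\left(m \right)} = 2 \left(-7 - m\right) = -14 - 2 m$)
$N = 327720$ ($N = 4 \left(-25164 - -107094\right) = 4 \left(-25164 + 107094\right) = 4 \cdot 81930 = 327720$)
$y = -16899$ ($y = -3 + 132 \left(125 - 253\right) = -3 + 132 \left(-128\right) = -3 - 16896 = -16899$)
$s{\left(l \right)} = -245 - 52 l$ ($s{\left(l \right)} = \left(-14 - 38\right) l - 245 = - 52 l - 245 = -245 - 52 l$)
$\frac{y + N}{79049 + s{\left(702 \right)}} = \frac{-16899 + 327720}{79049 - 36749} = \frac{310821}{79049 - 36749} = \frac{310821}{42300} = 310821 \cdot \frac{1}{42300} = \frac{103607}{14100}$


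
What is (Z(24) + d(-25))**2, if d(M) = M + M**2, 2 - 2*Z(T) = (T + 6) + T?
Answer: 329476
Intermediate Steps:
Z(T) = -2 - T (Z(T) = 1 - ((T + 6) + T)/2 = 1 - ((6 + T) + T)/2 = 1 - (6 + 2*T)/2 = 1 + (-3 - T) = -2 - T)
(Z(24) + d(-25))**2 = ((-2 - 1*24) - 25*(1 - 25))**2 = ((-2 - 24) - 25*(-24))**2 = (-26 + 600)**2 = 574**2 = 329476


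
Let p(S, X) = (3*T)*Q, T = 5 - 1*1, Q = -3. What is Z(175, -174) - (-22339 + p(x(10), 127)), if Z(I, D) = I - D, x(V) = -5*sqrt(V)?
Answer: 22724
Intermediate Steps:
T = 4 (T = 5 - 1 = 4)
p(S, X) = -36 (p(S, X) = (3*4)*(-3) = 12*(-3) = -36)
Z(175, -174) - (-22339 + p(x(10), 127)) = (175 - 1*(-174)) - (-22339 - 36) = (175 + 174) - 1*(-22375) = 349 + 22375 = 22724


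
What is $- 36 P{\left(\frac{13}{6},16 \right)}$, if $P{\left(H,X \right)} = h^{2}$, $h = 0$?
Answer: $0$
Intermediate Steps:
$P{\left(H,X \right)} = 0$ ($P{\left(H,X \right)} = 0^{2} = 0$)
$- 36 P{\left(\frac{13}{6},16 \right)} = \left(-36\right) 0 = 0$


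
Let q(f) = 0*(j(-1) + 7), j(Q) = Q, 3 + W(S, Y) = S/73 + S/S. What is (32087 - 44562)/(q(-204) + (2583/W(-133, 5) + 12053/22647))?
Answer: 8758161075/474103654 ≈ 18.473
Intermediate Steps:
W(S, Y) = -2 + S/73 (W(S, Y) = -3 + (S/73 + S/S) = -3 + (S*(1/73) + 1) = -3 + (S/73 + 1) = -3 + (1 + S/73) = -2 + S/73)
q(f) = 0 (q(f) = 0*(-1 + 7) = 0*6 = 0)
(32087 - 44562)/(q(-204) + (2583/W(-133, 5) + 12053/22647)) = (32087 - 44562)/(0 + (2583/(-2 + (1/73)*(-133)) + 12053/22647)) = -12475/(0 + (2583/(-2 - 133/73) + 12053*(1/22647))) = -12475/(0 + (2583/(-279/73) + 12053/22647)) = -12475/(0 + (2583*(-73/279) + 12053/22647)) = -12475/(0 + (-20951/31 + 12053/22647)) = -12475/(0 - 474103654/702057) = -12475/(-474103654/702057) = -12475*(-702057/474103654) = 8758161075/474103654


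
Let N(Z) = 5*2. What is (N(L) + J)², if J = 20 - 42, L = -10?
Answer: 144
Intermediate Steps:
J = -22
N(Z) = 10
(N(L) + J)² = (10 - 22)² = (-12)² = 144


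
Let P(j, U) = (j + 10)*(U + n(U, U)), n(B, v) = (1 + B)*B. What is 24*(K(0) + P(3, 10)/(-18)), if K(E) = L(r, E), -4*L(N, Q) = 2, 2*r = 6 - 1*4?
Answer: -2092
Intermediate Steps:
r = 1 (r = (6 - 1*4)/2 = (6 - 4)/2 = (½)*2 = 1)
L(N, Q) = -½ (L(N, Q) = -¼*2 = -½)
n(B, v) = B*(1 + B)
P(j, U) = (10 + j)*(U + U*(1 + U)) (P(j, U) = (j + 10)*(U + U*(1 + U)) = (10 + j)*(U + U*(1 + U)))
K(E) = -½
24*(K(0) + P(3, 10)/(-18)) = 24*(-½ + (10*(20 + 3 + 10*10 + 3*(1 + 10)))/(-18)) = 24*(-½ + (10*(20 + 3 + 100 + 3*11))*(-1/18)) = 24*(-½ + (10*(20 + 3 + 100 + 33))*(-1/18)) = 24*(-½ + (10*156)*(-1/18)) = 24*(-½ + 1560*(-1/18)) = 24*(-½ - 260/3) = 24*(-523/6) = -2092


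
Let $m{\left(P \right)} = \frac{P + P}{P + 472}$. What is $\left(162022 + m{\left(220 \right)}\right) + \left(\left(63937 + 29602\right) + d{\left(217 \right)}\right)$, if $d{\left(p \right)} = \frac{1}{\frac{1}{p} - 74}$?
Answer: $\frac{709914663750}{2777861} \approx 2.5556 \cdot 10^{5}$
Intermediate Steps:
$d{\left(p \right)} = \frac{1}{-74 + \frac{1}{p}}$
$m{\left(P \right)} = \frac{2 P}{472 + P}$
$\left(162022 + m{\left(220 \right)}\right) + \left(\left(63937 + 29602\right) + d{\left(217 \right)}\right) = \left(162022 + 2 \cdot 220 \frac{1}{472 + 220}\right) + \left(\left(63937 + 29602\right) - \frac{217}{-1 + 74 \cdot 217}\right) = \left(162022 + 2 \cdot 220 \cdot \frac{1}{692}\right) + \left(93539 - \frac{217}{-1 + 16058}\right) = \left(162022 + 2 \cdot 220 \cdot \frac{1}{692}\right) + \left(93539 - \frac{217}{16057}\right) = \left(162022 + \frac{110}{173}\right) + \left(93539 - 217 \cdot \frac{1}{16057}\right) = \frac{28029916}{173} + \left(93539 - \frac{217}{16057}\right) = \frac{28029916}{173} + \frac{1501955506}{16057} = \frac{709914663750}{2777861}$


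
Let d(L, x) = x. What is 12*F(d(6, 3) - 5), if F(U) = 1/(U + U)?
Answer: -3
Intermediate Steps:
F(U) = 1/(2*U)
12*F(d(6, 3) - 5) = 12*(1/(2*(3 - 5))) = 12*((1/2)/(-2)) = 12*((1/2)*(-1/2)) = 12*(-1/4) = -3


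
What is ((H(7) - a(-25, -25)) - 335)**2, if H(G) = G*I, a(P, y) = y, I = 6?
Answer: 71824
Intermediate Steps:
H(G) = 6*G (H(G) = G*6 = 6*G)
((H(7) - a(-25, -25)) - 335)**2 = ((6*7 - 1*(-25)) - 335)**2 = ((42 + 25) - 335)**2 = (67 - 335)**2 = (-268)**2 = 71824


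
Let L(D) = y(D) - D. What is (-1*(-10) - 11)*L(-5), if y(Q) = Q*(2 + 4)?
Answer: 25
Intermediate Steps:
y(Q) = 6*Q (y(Q) = Q*6 = 6*Q)
L(D) = 5*D (L(D) = 6*D - D = 5*D)
(-1*(-10) - 11)*L(-5) = (-1*(-10) - 11)*(5*(-5)) = (10 - 11)*(-25) = -1*(-25) = 25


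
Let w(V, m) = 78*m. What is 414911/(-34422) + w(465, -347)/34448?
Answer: -3806129995/296442264 ≈ -12.839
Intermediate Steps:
414911/(-34422) + w(465, -347)/34448 = 414911/(-34422) + (78*(-347))/34448 = 414911*(-1/34422) - 27066*1/34448 = -414911/34422 - 13533/17224 = -3806129995/296442264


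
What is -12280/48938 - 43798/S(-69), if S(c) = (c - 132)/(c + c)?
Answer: -49298301432/1639423 ≈ -30071.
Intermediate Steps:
S(c) = (-132 + c)/(2*c) (S(c) = (-132 + c)/((2*c)) = (-132 + c)*(1/(2*c)) = (-132 + c)/(2*c))
-12280/48938 - 43798/S(-69) = -12280/48938 - 43798*(-138/(-132 - 69)) = -12280*1/48938 - 43798/((1/2)*(-1/69)*(-201)) = -6140/24469 - 43798/67/46 = -6140/24469 - 43798*46/67 = -6140/24469 - 2014708/67 = -49298301432/1639423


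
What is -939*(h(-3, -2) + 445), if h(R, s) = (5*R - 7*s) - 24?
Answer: -394380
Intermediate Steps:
h(R, s) = -24 - 7*s + 5*R (h(R, s) = (-7*s + 5*R) - 24 = -24 - 7*s + 5*R)
-939*(h(-3, -2) + 445) = -939*((-24 - 7*(-2) + 5*(-3)) + 445) = -939*((-24 + 14 - 15) + 445) = -939*(-25 + 445) = -939*420 = -394380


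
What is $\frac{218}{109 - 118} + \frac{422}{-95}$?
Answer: $- \frac{24508}{855} \approx -28.664$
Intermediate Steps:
$\frac{218}{109 - 118} + \frac{422}{-95} = \frac{218}{109 - 118} + 422 \left(- \frac{1}{95}\right) = \frac{218}{-9} - \frac{422}{95} = 218 \left(- \frac{1}{9}\right) - \frac{422}{95} = - \frac{218}{9} - \frac{422}{95} = - \frac{24508}{855}$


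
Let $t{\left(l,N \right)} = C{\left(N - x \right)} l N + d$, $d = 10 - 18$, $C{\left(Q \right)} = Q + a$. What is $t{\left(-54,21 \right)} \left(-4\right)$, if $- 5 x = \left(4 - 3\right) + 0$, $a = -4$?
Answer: $\frac{390256}{5} \approx 78051.0$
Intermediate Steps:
$x = - \frac{1}{5}$ ($x = - \frac{\left(4 - 3\right) + 0}{5} = - \frac{1 + 0}{5} = \left(- \frac{1}{5}\right) 1 = - \frac{1}{5} \approx -0.2$)
$C{\left(Q \right)} = -4 + Q$ ($C{\left(Q \right)} = Q - 4 = -4 + Q$)
$d = -8$
$t{\left(l,N \right)} = -8 + N l \left(- \frac{19}{5} + N\right)$ ($t{\left(l,N \right)} = \left(-4 + \left(N - - \frac{1}{5}\right)\right) l N - 8 = \left(-4 + \left(N + \frac{1}{5}\right)\right) l N - 8 = \left(-4 + \left(\frac{1}{5} + N\right)\right) l N - 8 = \left(- \frac{19}{5} + N\right) l N - 8 = l \left(- \frac{19}{5} + N\right) N - 8 = N l \left(- \frac{19}{5} + N\right) - 8 = -8 + N l \left(- \frac{19}{5} + N\right)$)
$t{\left(-54,21 \right)} \left(-4\right) = \left(-8 + \frac{1}{5} \cdot 21 \left(-54\right) \left(-19 + 5 \cdot 21\right)\right) \left(-4\right) = \left(-8 + \frac{1}{5} \cdot 21 \left(-54\right) \left(-19 + 105\right)\right) \left(-4\right) = \left(-8 + \frac{1}{5} \cdot 21 \left(-54\right) 86\right) \left(-4\right) = \left(-8 - \frac{97524}{5}\right) \left(-4\right) = \left(- \frac{97564}{5}\right) \left(-4\right) = \frac{390256}{5}$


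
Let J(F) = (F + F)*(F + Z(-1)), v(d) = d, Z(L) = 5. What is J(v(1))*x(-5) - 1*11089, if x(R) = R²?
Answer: -10789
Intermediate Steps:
J(F) = 2*F*(5 + F) (J(F) = (F + F)*(F + 5) = (2*F)*(5 + F) = 2*F*(5 + F))
J(v(1))*x(-5) - 1*11089 = (2*1*(5 + 1))*(-5)² - 1*11089 = (2*1*6)*25 - 11089 = 12*25 - 11089 = 300 - 11089 = -10789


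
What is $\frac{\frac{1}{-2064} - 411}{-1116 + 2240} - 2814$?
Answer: $- \frac{6529148209}{2319936} \approx -2814.4$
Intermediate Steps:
$\frac{\frac{1}{-2064} - 411}{-1116 + 2240} - 2814 = \frac{- \frac{1}{2064} - 411}{1124} - 2814 = \left(- \frac{848305}{2064}\right) \frac{1}{1124} - 2814 = - \frac{848305}{2319936} - 2814 = - \frac{6529148209}{2319936}$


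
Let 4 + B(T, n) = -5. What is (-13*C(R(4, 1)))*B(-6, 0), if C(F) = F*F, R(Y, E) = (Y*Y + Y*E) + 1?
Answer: 51597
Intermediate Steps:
B(T, n) = -9 (B(T, n) = -4 - 5 = -9)
R(Y, E) = 1 + Y² + E*Y (R(Y, E) = (Y² + E*Y) + 1 = 1 + Y² + E*Y)
C(F) = F²
(-13*C(R(4, 1)))*B(-6, 0) = -13*(1 + 4² + 1*4)²*(-9) = -13*(1 + 16 + 4)²*(-9) = -13*21²*(-9) = -13*441*(-9) = -5733*(-9) = 51597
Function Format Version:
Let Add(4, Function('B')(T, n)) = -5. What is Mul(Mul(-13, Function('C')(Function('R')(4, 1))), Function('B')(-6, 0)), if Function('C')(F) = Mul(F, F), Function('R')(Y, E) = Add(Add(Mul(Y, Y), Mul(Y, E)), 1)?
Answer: 51597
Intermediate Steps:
Function('B')(T, n) = -9 (Function('B')(T, n) = Add(-4, -5) = -9)
Function('R')(Y, E) = Add(1, Pow(Y, 2), Mul(E, Y)) (Function('R')(Y, E) = Add(Add(Pow(Y, 2), Mul(E, Y)), 1) = Add(1, Pow(Y, 2), Mul(E, Y)))
Function('C')(F) = Pow(F, 2)
Mul(Mul(-13, Function('C')(Function('R')(4, 1))), Function('B')(-6, 0)) = Mul(Mul(-13, Pow(Add(1, Pow(4, 2), Mul(1, 4)), 2)), -9) = Mul(Mul(-13, Pow(Add(1, 16, 4), 2)), -9) = Mul(Mul(-13, Pow(21, 2)), -9) = Mul(Mul(-13, 441), -9) = Mul(-5733, -9) = 51597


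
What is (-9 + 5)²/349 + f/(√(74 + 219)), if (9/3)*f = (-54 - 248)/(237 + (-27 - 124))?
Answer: 16/349 - 151*√293/37797 ≈ -0.022539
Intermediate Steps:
f = -151/129 (f = ((-54 - 248)/(237 + (-27 - 124)))/3 = (-302/(237 - 151))/3 = (-302/86)/3 = (-302*1/86)/3 = (⅓)*(-151/43) = -151/129 ≈ -1.1705)
(-9 + 5)²/349 + f/(√(74 + 219)) = (-9 + 5)²/349 - 151/(129*√(74 + 219)) = (-4)²*(1/349) - 151*√293/293/129 = 16*(1/349) - 151*√293/37797 = 16/349 - 151*√293/37797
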